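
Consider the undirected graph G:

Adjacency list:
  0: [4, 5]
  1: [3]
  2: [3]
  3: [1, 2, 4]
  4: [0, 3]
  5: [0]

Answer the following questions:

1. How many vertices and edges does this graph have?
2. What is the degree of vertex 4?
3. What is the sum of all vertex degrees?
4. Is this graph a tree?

Count: 6 vertices, 5 edges.
Vertex 4 has neighbors [0, 3], degree = 2.
Handshaking lemma: 2 * 5 = 10.
A graph is a tree iff it is connected and has exactly n-1 edges. This graph is connected (all 6 vertices in one component) and has 6-1 = 5 edges. It is a tree.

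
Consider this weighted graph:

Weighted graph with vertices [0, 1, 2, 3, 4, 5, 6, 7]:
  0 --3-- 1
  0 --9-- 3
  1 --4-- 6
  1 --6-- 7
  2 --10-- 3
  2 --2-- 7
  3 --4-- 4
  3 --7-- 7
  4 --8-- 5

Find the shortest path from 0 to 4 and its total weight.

Using Dijkstra's algorithm from vertex 0:
Shortest path: 0 -> 3 -> 4
Total weight: 9 + 4 = 13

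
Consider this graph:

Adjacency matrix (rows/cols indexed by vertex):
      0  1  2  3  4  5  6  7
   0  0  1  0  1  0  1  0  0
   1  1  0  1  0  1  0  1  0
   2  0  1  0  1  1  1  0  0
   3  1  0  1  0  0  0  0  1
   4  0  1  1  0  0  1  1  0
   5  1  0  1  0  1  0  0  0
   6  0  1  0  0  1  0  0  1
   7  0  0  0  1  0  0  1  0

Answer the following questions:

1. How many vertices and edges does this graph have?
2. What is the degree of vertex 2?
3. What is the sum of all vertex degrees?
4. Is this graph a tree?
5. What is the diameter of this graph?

Count: 8 vertices, 13 edges.
Vertex 2 has neighbors [1, 3, 4, 5], degree = 4.
Handshaking lemma: 2 * 13 = 26.
A tree on 8 vertices has 7 edges. This graph has 13 edges (6 extra). Not a tree.
Diameter (longest shortest path) = 3.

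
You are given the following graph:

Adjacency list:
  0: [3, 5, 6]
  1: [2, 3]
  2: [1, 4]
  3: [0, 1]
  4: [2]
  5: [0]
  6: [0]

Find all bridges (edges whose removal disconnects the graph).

A bridge is an edge whose removal increases the number of connected components.
Bridges found: (0,3), (0,5), (0,6), (1,2), (1,3), (2,4)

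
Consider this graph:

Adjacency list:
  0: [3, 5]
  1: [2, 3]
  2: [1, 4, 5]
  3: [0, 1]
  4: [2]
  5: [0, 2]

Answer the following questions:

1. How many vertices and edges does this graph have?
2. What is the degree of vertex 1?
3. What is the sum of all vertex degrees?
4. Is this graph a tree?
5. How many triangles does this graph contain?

Count: 6 vertices, 6 edges.
Vertex 1 has neighbors [2, 3], degree = 2.
Handshaking lemma: 2 * 6 = 12.
A tree on 6 vertices has 5 edges. This graph has 6 edges (1 extra). Not a tree.
Number of triangles = 0.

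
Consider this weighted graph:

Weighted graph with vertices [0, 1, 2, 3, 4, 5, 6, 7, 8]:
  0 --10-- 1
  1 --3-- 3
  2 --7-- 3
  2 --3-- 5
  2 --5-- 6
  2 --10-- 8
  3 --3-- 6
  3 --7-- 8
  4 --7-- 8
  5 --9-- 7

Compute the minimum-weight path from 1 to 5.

Using Dijkstra's algorithm from vertex 1:
Shortest path: 1 -> 3 -> 2 -> 5
Total weight: 3 + 7 + 3 = 13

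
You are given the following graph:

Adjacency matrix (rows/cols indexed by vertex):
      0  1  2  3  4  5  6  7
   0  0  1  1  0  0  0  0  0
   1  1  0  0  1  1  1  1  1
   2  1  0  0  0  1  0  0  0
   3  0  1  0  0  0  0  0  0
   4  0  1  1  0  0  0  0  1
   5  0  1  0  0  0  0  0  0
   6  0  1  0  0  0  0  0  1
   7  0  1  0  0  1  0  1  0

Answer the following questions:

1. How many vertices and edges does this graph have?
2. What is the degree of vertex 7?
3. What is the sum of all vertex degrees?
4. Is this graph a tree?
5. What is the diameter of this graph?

Count: 8 vertices, 10 edges.
Vertex 7 has neighbors [1, 4, 6], degree = 3.
Handshaking lemma: 2 * 10 = 20.
A tree on 8 vertices has 7 edges. This graph has 10 edges (3 extra). Not a tree.
Diameter (longest shortest path) = 3.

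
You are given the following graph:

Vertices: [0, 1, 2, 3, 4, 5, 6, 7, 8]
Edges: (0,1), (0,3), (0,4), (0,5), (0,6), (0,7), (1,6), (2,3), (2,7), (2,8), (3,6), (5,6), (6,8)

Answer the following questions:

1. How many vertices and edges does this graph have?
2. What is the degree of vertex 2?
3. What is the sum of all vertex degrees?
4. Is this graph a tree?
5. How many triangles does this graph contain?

Count: 9 vertices, 13 edges.
Vertex 2 has neighbors [3, 7, 8], degree = 3.
Handshaking lemma: 2 * 13 = 26.
A tree on 9 vertices has 8 edges. This graph has 13 edges (5 extra). Not a tree.
Number of triangles = 3.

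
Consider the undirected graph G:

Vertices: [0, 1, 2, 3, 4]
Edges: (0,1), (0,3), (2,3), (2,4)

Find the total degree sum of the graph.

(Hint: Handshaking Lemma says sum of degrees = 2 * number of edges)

Count edges: 4 edges.
By Handshaking Lemma: sum of degrees = 2 * 4 = 8.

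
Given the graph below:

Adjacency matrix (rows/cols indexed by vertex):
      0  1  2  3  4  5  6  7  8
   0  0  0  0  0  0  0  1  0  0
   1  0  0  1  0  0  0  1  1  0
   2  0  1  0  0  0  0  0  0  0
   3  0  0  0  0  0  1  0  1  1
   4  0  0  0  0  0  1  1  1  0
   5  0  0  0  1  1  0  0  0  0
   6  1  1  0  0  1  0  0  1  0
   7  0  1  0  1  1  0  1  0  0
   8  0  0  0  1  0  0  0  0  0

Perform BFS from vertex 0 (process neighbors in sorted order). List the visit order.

BFS from vertex 0 (neighbors processed in ascending order):
Visit order: 0, 6, 1, 4, 7, 2, 5, 3, 8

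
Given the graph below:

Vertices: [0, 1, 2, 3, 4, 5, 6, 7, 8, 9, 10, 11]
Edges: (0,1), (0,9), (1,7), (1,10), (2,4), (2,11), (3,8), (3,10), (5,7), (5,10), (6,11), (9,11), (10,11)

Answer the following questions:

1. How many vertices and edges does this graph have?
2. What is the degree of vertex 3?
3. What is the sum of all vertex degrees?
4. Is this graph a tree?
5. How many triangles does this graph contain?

Count: 12 vertices, 13 edges.
Vertex 3 has neighbors [8, 10], degree = 2.
Handshaking lemma: 2 * 13 = 26.
A tree on 12 vertices has 11 edges. This graph has 13 edges (2 extra). Not a tree.
Number of triangles = 0.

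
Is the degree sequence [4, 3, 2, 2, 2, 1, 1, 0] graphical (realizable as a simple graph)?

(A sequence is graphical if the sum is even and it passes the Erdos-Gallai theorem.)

Sum of degrees = 15. Sum is odd, so the sequence is NOT graphical.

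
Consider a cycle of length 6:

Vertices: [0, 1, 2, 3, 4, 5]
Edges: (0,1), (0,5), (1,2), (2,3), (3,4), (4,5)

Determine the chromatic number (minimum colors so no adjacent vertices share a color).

This is an even cycle (C_6). Even cycles are bipartite.
Chromatic number = 2.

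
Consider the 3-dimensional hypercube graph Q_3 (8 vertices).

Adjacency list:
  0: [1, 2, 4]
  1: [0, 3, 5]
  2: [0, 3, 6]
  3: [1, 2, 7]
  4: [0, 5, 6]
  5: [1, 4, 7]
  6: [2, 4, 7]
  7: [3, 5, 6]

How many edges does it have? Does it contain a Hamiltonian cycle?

Q_3 has 8 * 3 / 2 = 12 edges.
Q_3 (d >= 2) always has a Hamiltonian cycle: a 3-bit cyclic Gray code visits every vertex exactly once and returns to the start.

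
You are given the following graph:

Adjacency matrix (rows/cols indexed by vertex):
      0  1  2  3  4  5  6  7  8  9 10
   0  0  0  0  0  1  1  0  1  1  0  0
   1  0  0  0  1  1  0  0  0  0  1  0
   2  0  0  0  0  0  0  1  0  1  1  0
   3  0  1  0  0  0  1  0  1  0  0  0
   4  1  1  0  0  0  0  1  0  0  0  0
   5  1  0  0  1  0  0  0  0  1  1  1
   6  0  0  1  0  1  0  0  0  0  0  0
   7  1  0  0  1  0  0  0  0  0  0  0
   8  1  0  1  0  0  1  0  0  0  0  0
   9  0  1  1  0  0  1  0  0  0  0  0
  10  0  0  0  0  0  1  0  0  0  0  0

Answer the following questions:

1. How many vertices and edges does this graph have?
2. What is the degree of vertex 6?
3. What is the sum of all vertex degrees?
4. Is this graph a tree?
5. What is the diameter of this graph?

Count: 11 vertices, 16 edges.
Vertex 6 has neighbors [2, 4], degree = 2.
Handshaking lemma: 2 * 16 = 32.
A tree on 11 vertices has 10 edges. This graph has 16 edges (6 extra). Not a tree.
Diameter (longest shortest path) = 4.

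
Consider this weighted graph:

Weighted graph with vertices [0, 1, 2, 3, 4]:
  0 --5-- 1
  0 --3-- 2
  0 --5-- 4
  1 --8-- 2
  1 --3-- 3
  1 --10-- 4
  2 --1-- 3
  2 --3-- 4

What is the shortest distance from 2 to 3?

Using Dijkstra's algorithm from vertex 2:
Shortest path: 2 -> 3
Total weight: 1 = 1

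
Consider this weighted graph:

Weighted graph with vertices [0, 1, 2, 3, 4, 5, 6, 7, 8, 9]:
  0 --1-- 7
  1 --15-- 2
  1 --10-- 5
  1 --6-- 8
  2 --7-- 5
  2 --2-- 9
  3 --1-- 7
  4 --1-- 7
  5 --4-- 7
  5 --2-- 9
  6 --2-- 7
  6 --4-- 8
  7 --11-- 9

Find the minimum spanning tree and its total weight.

Applying Kruskal's algorithm (sort edges by weight, add if no cycle):
  Add (0,7) w=1
  Add (3,7) w=1
  Add (4,7) w=1
  Add (2,9) w=2
  Add (5,9) w=2
  Add (6,7) w=2
  Add (5,7) w=4
  Add (6,8) w=4
  Add (1,8) w=6
  Skip (2,5) w=7 (creates cycle)
  Skip (1,5) w=10 (creates cycle)
  Skip (7,9) w=11 (creates cycle)
  Skip (1,2) w=15 (creates cycle)
MST weight = 23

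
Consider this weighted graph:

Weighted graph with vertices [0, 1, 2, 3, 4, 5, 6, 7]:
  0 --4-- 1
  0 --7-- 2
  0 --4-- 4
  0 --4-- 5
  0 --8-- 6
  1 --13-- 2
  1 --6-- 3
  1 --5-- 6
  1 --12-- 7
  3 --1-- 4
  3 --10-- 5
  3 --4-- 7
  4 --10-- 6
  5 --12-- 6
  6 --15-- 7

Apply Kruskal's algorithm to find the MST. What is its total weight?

Applying Kruskal's algorithm (sort edges by weight, add if no cycle):
  Add (3,4) w=1
  Add (0,1) w=4
  Add (0,4) w=4
  Add (0,5) w=4
  Add (3,7) w=4
  Add (1,6) w=5
  Skip (1,3) w=6 (creates cycle)
  Add (0,2) w=7
  Skip (0,6) w=8 (creates cycle)
  Skip (3,5) w=10 (creates cycle)
  Skip (4,6) w=10 (creates cycle)
  Skip (1,7) w=12 (creates cycle)
  Skip (5,6) w=12 (creates cycle)
  Skip (1,2) w=13 (creates cycle)
  Skip (6,7) w=15 (creates cycle)
MST weight = 29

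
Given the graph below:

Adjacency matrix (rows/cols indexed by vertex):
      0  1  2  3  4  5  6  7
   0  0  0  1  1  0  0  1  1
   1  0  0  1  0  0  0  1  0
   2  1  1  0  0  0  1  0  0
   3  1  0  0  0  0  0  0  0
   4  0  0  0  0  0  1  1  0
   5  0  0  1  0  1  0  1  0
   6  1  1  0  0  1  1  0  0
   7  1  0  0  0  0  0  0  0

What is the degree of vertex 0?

Vertex 0 has neighbors [2, 3, 6, 7], so deg(0) = 4.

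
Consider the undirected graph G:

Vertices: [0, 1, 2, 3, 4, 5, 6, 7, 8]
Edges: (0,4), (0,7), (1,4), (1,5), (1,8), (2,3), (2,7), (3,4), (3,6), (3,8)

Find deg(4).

Vertex 4 has neighbors [0, 1, 3], so deg(4) = 3.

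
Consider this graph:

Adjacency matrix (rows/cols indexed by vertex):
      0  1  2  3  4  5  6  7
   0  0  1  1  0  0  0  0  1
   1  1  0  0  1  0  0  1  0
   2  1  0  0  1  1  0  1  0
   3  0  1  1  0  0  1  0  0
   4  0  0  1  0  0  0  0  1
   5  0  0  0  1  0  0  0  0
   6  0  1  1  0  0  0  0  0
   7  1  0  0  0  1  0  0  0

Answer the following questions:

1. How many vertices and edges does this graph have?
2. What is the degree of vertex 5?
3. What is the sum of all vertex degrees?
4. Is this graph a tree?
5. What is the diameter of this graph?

Count: 8 vertices, 10 edges.
Vertex 5 has neighbors [3], degree = 1.
Handshaking lemma: 2 * 10 = 20.
A tree on 8 vertices has 7 edges. This graph has 10 edges (3 extra). Not a tree.
Diameter (longest shortest path) = 4.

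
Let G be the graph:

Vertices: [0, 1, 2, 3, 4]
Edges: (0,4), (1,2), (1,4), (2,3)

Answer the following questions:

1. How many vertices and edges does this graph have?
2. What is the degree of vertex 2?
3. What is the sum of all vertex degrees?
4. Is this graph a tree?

Count: 5 vertices, 4 edges.
Vertex 2 has neighbors [1, 3], degree = 2.
Handshaking lemma: 2 * 4 = 8.
A graph is a tree iff it is connected and has exactly n-1 edges. This graph is connected (all 5 vertices in one component) and has 5-1 = 4 edges. It is a tree.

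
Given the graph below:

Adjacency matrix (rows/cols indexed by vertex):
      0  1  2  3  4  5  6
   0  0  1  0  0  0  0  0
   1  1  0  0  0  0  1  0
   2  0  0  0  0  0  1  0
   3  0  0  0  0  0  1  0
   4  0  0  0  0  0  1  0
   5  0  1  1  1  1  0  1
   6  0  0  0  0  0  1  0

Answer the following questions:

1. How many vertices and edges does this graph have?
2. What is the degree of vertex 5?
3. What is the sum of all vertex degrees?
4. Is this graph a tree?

Count: 7 vertices, 6 edges.
Vertex 5 has neighbors [1, 2, 3, 4, 6], degree = 5.
Handshaking lemma: 2 * 6 = 12.
A graph is a tree iff it is connected and has exactly n-1 edges. This graph is connected (all 7 vertices in one component) and has 7-1 = 6 edges. It is a tree.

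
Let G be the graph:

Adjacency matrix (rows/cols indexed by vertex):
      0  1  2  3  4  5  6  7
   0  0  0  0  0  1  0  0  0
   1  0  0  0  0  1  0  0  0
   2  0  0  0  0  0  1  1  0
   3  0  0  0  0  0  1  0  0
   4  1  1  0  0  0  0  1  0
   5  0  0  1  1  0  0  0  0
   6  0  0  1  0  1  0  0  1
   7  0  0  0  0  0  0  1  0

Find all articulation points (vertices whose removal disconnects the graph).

An articulation point is a vertex whose removal disconnects the graph.
Articulation points: [2, 4, 5, 6]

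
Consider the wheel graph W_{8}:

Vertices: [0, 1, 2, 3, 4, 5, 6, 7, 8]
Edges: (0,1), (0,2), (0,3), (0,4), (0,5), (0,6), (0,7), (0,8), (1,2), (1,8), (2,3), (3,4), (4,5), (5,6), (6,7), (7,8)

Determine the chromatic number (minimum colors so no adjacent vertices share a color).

W_{8} = C_{8} plus a hub adjacent to every cycle vertex.
The outer cycle needs 2 colors (even cycle); the hub is adjacent to all of them so needs a fresh color.
Chromatic number = 2 + 1 = 3.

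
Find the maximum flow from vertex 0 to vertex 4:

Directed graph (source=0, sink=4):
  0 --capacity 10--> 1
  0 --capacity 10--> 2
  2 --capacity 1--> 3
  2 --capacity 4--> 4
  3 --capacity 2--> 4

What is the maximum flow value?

Computing max flow:
  Flow on (0->2): 5/10
  Flow on (2->3): 1/1
  Flow on (2->4): 4/4
  Flow on (3->4): 1/2
Maximum flow = 5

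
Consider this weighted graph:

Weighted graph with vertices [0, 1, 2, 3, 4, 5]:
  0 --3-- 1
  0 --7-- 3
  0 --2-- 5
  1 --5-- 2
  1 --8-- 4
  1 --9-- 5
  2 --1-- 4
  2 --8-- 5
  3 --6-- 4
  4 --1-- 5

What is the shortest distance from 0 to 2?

Using Dijkstra's algorithm from vertex 0:
Shortest path: 0 -> 5 -> 4 -> 2
Total weight: 2 + 1 + 1 = 4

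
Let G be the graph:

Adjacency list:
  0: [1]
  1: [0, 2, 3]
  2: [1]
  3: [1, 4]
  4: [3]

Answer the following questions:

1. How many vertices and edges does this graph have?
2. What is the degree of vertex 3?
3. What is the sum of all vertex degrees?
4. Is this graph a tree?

Count: 5 vertices, 4 edges.
Vertex 3 has neighbors [1, 4], degree = 2.
Handshaking lemma: 2 * 4 = 8.
A graph is a tree iff it is connected and has exactly n-1 edges. This graph is connected (all 5 vertices in one component) and has 5-1 = 4 edges. It is a tree.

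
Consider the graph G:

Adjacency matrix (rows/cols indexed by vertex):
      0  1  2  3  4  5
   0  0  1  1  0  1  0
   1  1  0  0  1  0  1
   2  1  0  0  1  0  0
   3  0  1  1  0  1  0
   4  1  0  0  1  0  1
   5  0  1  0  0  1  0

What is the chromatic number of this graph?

The graph has a maximum clique of size 2 (lower bound on chromatic number).
A valid 2-coloring: {0: 0, 1: 1, 2: 1, 3: 0, 4: 1, 5: 0}.
Chromatic number = 2.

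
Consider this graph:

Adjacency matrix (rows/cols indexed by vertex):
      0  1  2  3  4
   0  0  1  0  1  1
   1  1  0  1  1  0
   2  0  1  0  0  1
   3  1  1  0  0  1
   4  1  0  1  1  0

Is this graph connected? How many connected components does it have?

Checking connectivity: the graph has 1 connected component(s).
All vertices are reachable from each other. The graph IS connected.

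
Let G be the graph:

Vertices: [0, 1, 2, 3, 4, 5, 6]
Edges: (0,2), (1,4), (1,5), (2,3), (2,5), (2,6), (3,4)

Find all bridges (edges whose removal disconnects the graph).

A bridge is an edge whose removal increases the number of connected components.
Bridges found: (0,2), (2,6)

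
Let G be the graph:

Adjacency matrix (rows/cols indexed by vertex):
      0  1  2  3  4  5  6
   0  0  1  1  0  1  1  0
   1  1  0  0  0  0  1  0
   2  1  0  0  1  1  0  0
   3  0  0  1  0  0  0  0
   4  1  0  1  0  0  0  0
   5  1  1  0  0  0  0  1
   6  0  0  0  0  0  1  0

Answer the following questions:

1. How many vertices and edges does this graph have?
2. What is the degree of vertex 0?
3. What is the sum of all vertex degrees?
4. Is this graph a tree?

Count: 7 vertices, 8 edges.
Vertex 0 has neighbors [1, 2, 4, 5], degree = 4.
Handshaking lemma: 2 * 8 = 16.
A tree on 7 vertices has 6 edges. This graph has 8 edges (2 extra). Not a tree.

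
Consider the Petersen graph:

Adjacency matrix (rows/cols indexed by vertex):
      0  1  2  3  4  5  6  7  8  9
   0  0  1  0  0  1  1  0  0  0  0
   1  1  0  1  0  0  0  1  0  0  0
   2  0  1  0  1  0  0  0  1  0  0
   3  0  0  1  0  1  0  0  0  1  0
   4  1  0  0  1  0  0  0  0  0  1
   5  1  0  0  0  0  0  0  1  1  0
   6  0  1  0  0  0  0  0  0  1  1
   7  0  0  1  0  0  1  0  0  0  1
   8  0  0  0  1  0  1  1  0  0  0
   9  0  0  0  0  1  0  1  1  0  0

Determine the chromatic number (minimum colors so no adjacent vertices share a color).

The Petersen graph contains odd cycles (e.g. the outer 5-cycle), so chi >= 3.
A proper 3-coloring exists (it is a well-known 3-chromatic graph).
Chromatic number = 3.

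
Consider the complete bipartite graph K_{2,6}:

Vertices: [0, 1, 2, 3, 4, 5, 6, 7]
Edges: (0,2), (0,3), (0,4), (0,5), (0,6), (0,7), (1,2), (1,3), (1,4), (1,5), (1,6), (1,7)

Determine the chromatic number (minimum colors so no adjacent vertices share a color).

K_{2,6} is bipartite: vertices split into two independent sets of size 2 and 6.
Color one set 0, the other 1. No adjacent vertices share a color.
Chromatic number = 2.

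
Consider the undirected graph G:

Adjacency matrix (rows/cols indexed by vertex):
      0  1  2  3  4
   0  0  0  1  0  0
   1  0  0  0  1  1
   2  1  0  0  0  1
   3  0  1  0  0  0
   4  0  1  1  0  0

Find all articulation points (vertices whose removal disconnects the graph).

An articulation point is a vertex whose removal disconnects the graph.
Articulation points: [1, 2, 4]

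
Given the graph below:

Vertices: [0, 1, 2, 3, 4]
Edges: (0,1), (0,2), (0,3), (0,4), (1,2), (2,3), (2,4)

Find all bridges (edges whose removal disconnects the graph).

No bridges found. The graph is 2-edge-connected (no single edge removal disconnects it).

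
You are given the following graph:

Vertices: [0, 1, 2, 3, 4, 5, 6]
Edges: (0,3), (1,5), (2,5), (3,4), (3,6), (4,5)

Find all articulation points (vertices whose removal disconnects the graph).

An articulation point is a vertex whose removal disconnects the graph.
Articulation points: [3, 4, 5]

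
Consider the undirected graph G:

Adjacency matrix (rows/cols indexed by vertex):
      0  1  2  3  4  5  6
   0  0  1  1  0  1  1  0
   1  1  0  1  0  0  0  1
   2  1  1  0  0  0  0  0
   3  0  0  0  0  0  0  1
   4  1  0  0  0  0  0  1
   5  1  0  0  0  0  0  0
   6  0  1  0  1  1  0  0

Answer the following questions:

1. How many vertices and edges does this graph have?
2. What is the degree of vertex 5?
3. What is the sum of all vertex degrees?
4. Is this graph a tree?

Count: 7 vertices, 8 edges.
Vertex 5 has neighbors [0], degree = 1.
Handshaking lemma: 2 * 8 = 16.
A tree on 7 vertices has 6 edges. This graph has 8 edges (2 extra). Not a tree.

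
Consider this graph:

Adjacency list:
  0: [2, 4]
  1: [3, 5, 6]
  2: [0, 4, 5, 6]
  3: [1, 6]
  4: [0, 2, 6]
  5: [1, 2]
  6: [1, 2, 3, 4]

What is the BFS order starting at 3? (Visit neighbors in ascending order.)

BFS from vertex 3 (neighbors processed in ascending order):
Visit order: 3, 1, 6, 5, 2, 4, 0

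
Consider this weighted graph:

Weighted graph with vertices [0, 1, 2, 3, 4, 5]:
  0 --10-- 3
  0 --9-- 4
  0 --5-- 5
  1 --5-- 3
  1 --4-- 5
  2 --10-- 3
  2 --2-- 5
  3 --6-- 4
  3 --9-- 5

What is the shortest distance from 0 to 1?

Using Dijkstra's algorithm from vertex 0:
Shortest path: 0 -> 5 -> 1
Total weight: 5 + 4 = 9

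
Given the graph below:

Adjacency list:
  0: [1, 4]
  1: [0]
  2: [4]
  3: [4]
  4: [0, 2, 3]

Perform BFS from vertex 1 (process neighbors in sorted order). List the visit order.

BFS from vertex 1 (neighbors processed in ascending order):
Visit order: 1, 0, 4, 2, 3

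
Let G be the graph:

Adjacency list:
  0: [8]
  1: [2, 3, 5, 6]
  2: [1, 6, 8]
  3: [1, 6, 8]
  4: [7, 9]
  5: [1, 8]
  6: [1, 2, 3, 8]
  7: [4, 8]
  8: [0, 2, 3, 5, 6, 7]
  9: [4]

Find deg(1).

Vertex 1 has neighbors [2, 3, 5, 6], so deg(1) = 4.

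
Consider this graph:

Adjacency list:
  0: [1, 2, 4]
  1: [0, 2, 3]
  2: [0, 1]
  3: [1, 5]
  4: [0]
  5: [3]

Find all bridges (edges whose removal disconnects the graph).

A bridge is an edge whose removal increases the number of connected components.
Bridges found: (0,4), (1,3), (3,5)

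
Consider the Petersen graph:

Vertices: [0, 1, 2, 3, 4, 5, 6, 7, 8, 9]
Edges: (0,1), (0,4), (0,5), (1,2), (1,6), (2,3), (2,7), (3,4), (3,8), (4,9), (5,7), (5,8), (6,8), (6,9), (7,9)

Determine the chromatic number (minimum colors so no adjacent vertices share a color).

The Petersen graph contains odd cycles (e.g. the outer 5-cycle), so chi >= 3.
A proper 3-coloring exists (it is a well-known 3-chromatic graph).
Chromatic number = 3.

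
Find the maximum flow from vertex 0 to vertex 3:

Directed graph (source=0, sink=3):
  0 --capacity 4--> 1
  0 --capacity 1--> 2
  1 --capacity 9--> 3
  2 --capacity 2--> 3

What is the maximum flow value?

Computing max flow:
  Flow on (0->1): 4/4
  Flow on (0->2): 1/1
  Flow on (1->3): 4/9
  Flow on (2->3): 1/2
Maximum flow = 5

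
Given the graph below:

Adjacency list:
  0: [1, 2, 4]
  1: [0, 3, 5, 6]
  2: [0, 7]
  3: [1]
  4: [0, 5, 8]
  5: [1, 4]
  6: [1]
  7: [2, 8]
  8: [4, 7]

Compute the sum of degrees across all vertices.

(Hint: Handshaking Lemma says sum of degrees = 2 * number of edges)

Count edges: 10 edges.
By Handshaking Lemma: sum of degrees = 2 * 10 = 20.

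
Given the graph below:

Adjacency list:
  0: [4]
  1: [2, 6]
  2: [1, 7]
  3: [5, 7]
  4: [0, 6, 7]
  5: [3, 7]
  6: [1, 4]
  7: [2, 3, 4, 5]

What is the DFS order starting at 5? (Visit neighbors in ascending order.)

DFS from vertex 5 (neighbors processed in ascending order):
Visit order: 5, 3, 7, 2, 1, 6, 4, 0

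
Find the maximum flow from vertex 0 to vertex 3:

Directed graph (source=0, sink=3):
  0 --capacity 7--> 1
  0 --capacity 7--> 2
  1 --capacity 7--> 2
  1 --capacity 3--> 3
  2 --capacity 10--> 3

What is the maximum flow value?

Computing max flow:
  Flow on (0->1): 7/7
  Flow on (0->2): 6/7
  Flow on (1->2): 4/7
  Flow on (1->3): 3/3
  Flow on (2->3): 10/10
Maximum flow = 13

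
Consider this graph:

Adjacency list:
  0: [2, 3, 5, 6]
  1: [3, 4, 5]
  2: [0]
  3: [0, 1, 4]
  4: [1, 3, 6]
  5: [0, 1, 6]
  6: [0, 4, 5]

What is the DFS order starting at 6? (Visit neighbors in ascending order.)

DFS from vertex 6 (neighbors processed in ascending order):
Visit order: 6, 0, 2, 3, 1, 4, 5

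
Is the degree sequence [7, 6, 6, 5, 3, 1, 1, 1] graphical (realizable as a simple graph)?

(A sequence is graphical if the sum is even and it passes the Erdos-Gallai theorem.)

Sum of degrees = 30. Sum is even but fails Erdos-Gallai. The sequence is NOT graphical.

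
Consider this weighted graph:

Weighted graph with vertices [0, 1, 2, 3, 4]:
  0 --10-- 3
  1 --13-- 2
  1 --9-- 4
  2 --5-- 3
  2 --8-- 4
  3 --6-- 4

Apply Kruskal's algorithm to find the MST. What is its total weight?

Applying Kruskal's algorithm (sort edges by weight, add if no cycle):
  Add (2,3) w=5
  Add (3,4) w=6
  Skip (2,4) w=8 (creates cycle)
  Add (1,4) w=9
  Add (0,3) w=10
  Skip (1,2) w=13 (creates cycle)
MST weight = 30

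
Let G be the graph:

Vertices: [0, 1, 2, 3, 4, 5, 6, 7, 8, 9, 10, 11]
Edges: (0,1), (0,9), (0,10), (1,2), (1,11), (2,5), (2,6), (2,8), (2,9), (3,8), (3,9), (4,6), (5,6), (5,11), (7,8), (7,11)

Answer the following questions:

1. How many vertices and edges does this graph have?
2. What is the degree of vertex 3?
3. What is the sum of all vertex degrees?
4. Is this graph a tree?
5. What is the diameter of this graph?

Count: 12 vertices, 16 edges.
Vertex 3 has neighbors [8, 9], degree = 2.
Handshaking lemma: 2 * 16 = 32.
A tree on 12 vertices has 11 edges. This graph has 16 edges (5 extra). Not a tree.
Diameter (longest shortest path) = 5.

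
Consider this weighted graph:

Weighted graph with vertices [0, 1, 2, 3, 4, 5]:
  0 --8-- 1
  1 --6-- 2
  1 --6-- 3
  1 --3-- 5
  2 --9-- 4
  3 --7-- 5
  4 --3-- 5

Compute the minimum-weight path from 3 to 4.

Using Dijkstra's algorithm from vertex 3:
Shortest path: 3 -> 5 -> 4
Total weight: 7 + 3 = 10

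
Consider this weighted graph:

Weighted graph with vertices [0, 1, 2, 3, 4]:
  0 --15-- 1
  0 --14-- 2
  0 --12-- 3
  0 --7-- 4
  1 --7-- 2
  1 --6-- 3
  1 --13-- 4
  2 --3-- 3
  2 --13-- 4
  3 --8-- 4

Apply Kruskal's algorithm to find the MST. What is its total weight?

Applying Kruskal's algorithm (sort edges by weight, add if no cycle):
  Add (2,3) w=3
  Add (1,3) w=6
  Add (0,4) w=7
  Skip (1,2) w=7 (creates cycle)
  Add (3,4) w=8
  Skip (0,3) w=12 (creates cycle)
  Skip (1,4) w=13 (creates cycle)
  Skip (2,4) w=13 (creates cycle)
  Skip (0,2) w=14 (creates cycle)
  Skip (0,1) w=15 (creates cycle)
MST weight = 24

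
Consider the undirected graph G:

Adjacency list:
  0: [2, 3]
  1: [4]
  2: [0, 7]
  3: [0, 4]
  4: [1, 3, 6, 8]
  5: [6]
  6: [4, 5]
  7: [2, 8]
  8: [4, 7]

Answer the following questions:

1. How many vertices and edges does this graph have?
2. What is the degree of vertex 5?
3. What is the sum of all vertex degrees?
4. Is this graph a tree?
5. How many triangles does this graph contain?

Count: 9 vertices, 9 edges.
Vertex 5 has neighbors [6], degree = 1.
Handshaking lemma: 2 * 9 = 18.
A tree on 9 vertices has 8 edges. This graph has 9 edges (1 extra). Not a tree.
Number of triangles = 0.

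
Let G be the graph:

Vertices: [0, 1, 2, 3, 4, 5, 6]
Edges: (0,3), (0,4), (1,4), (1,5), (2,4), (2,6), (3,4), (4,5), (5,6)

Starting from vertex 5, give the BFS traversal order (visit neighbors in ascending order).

BFS from vertex 5 (neighbors processed in ascending order):
Visit order: 5, 1, 4, 6, 0, 2, 3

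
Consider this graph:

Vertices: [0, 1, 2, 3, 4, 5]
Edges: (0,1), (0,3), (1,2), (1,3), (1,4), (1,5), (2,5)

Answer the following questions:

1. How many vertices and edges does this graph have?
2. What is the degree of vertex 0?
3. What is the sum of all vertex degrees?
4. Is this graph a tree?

Count: 6 vertices, 7 edges.
Vertex 0 has neighbors [1, 3], degree = 2.
Handshaking lemma: 2 * 7 = 14.
A tree on 6 vertices has 5 edges. This graph has 7 edges (2 extra). Not a tree.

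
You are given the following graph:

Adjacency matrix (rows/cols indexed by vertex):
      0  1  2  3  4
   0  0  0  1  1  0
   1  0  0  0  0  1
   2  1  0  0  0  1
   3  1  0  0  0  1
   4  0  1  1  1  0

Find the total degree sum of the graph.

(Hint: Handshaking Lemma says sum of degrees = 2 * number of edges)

Count edges: 5 edges.
By Handshaking Lemma: sum of degrees = 2 * 5 = 10.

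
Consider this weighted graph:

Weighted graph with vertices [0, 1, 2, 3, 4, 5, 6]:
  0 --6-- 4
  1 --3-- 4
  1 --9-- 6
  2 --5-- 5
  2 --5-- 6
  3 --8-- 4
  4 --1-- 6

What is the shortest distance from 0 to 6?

Using Dijkstra's algorithm from vertex 0:
Shortest path: 0 -> 4 -> 6
Total weight: 6 + 1 = 7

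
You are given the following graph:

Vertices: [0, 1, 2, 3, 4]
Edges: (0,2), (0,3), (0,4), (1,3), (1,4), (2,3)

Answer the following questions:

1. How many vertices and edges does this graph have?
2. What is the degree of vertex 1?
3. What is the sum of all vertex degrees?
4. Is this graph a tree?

Count: 5 vertices, 6 edges.
Vertex 1 has neighbors [3, 4], degree = 2.
Handshaking lemma: 2 * 6 = 12.
A tree on 5 vertices has 4 edges. This graph has 6 edges (2 extra). Not a tree.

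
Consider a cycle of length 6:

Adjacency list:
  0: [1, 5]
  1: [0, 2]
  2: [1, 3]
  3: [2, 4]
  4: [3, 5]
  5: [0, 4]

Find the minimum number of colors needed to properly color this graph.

This is an even cycle (C_6). Even cycles are bipartite.
Chromatic number = 2.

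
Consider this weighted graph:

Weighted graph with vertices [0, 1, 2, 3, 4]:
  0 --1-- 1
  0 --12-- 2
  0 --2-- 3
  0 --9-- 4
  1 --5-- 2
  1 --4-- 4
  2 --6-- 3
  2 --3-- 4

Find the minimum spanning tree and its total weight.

Applying Kruskal's algorithm (sort edges by weight, add if no cycle):
  Add (0,1) w=1
  Add (0,3) w=2
  Add (2,4) w=3
  Add (1,4) w=4
  Skip (1,2) w=5 (creates cycle)
  Skip (2,3) w=6 (creates cycle)
  Skip (0,4) w=9 (creates cycle)
  Skip (0,2) w=12 (creates cycle)
MST weight = 10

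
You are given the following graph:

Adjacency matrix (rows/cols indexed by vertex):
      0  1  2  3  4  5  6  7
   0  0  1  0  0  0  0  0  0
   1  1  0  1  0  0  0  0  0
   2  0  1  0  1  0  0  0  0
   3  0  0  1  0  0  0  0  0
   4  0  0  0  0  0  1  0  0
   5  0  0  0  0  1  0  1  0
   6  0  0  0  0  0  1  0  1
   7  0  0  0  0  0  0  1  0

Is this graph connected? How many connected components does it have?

Checking connectivity: the graph has 2 connected component(s).
Components: [[0, 1, 2, 3], [4, 5, 6, 7]]. The graph is NOT connected.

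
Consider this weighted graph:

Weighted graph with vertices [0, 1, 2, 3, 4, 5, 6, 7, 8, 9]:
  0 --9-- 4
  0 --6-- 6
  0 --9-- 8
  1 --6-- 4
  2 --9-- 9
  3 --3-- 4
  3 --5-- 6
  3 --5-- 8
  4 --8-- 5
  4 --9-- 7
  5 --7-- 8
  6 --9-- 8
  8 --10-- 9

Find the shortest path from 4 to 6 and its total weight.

Using Dijkstra's algorithm from vertex 4:
Shortest path: 4 -> 3 -> 6
Total weight: 3 + 5 = 8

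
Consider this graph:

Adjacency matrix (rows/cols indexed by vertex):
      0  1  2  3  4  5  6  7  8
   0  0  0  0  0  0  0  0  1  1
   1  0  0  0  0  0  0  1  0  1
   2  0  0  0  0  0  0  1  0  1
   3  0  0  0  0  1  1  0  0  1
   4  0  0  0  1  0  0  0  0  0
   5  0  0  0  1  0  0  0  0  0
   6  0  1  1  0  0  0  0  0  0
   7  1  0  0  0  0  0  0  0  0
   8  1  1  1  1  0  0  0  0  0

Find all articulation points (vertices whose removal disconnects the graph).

An articulation point is a vertex whose removal disconnects the graph.
Articulation points: [0, 3, 8]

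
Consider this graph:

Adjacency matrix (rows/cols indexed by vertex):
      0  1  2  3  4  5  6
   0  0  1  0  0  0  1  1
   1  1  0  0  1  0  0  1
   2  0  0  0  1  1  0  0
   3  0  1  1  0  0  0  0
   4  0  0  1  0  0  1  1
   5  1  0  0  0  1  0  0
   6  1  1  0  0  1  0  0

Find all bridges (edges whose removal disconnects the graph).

No bridges found. The graph is 2-edge-connected (no single edge removal disconnects it).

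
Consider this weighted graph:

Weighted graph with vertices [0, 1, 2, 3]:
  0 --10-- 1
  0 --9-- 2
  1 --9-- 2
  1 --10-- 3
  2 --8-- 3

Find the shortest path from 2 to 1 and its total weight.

Using Dijkstra's algorithm from vertex 2:
Shortest path: 2 -> 1
Total weight: 9 = 9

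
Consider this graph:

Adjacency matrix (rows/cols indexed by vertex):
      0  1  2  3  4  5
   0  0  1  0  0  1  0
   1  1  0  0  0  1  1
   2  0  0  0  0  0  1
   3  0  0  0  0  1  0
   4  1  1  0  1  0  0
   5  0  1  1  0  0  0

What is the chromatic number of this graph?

The graph has a maximum clique of size 3 (lower bound on chromatic number).
A valid 3-coloring: {0: 2, 1: 0, 2: 0, 3: 0, 4: 1, 5: 1}.
Chromatic number = 3.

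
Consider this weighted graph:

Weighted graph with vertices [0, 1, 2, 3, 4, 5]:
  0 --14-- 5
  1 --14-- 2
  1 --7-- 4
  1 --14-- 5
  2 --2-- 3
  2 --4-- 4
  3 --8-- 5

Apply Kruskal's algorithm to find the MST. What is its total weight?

Applying Kruskal's algorithm (sort edges by weight, add if no cycle):
  Add (2,3) w=2
  Add (2,4) w=4
  Add (1,4) w=7
  Add (3,5) w=8
  Add (0,5) w=14
  Skip (1,2) w=14 (creates cycle)
  Skip (1,5) w=14 (creates cycle)
MST weight = 35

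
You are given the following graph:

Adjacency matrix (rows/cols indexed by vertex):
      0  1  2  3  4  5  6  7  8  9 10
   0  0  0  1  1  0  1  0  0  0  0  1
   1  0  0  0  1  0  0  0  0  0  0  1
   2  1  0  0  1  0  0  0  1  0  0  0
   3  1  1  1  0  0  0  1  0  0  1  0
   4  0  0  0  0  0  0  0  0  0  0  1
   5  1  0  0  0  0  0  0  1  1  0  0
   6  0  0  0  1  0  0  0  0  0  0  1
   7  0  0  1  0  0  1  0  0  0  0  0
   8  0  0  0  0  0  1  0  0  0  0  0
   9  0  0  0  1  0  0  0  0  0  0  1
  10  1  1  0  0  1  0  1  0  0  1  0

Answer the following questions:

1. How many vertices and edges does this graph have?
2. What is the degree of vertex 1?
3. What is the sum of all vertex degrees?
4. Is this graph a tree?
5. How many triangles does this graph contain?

Count: 11 vertices, 15 edges.
Vertex 1 has neighbors [3, 10], degree = 2.
Handshaking lemma: 2 * 15 = 30.
A tree on 11 vertices has 10 edges. This graph has 15 edges (5 extra). Not a tree.
Number of triangles = 1.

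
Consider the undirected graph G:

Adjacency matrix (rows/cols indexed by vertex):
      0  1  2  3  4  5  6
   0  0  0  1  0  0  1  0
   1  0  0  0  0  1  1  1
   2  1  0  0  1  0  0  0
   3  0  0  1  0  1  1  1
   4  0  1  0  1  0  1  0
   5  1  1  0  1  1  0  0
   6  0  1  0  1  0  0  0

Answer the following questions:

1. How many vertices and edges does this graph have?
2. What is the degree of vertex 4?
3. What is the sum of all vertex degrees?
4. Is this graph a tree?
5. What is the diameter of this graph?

Count: 7 vertices, 10 edges.
Vertex 4 has neighbors [1, 3, 5], degree = 3.
Handshaking lemma: 2 * 10 = 20.
A tree on 7 vertices has 6 edges. This graph has 10 edges (4 extra). Not a tree.
Diameter (longest shortest path) = 3.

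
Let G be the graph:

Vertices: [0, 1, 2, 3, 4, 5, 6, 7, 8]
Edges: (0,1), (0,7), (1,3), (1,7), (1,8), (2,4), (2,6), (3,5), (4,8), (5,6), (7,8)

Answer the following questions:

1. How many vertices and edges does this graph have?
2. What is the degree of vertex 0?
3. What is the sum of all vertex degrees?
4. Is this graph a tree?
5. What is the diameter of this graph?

Count: 9 vertices, 11 edges.
Vertex 0 has neighbors [1, 7], degree = 2.
Handshaking lemma: 2 * 11 = 22.
A tree on 9 vertices has 8 edges. This graph has 11 edges (3 extra). Not a tree.
Diameter (longest shortest path) = 4.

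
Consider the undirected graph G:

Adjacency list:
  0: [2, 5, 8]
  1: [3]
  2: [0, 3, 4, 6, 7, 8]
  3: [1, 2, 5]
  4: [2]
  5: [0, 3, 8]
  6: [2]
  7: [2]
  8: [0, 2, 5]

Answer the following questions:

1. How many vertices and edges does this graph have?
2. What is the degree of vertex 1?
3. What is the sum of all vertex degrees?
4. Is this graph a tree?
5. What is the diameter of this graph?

Count: 9 vertices, 11 edges.
Vertex 1 has neighbors [3], degree = 1.
Handshaking lemma: 2 * 11 = 22.
A tree on 9 vertices has 8 edges. This graph has 11 edges (3 extra). Not a tree.
Diameter (longest shortest path) = 3.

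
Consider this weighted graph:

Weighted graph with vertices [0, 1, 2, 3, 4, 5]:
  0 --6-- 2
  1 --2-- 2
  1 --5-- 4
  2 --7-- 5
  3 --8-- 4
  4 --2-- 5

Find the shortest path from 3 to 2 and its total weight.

Using Dijkstra's algorithm from vertex 3:
Shortest path: 3 -> 4 -> 1 -> 2
Total weight: 8 + 5 + 2 = 15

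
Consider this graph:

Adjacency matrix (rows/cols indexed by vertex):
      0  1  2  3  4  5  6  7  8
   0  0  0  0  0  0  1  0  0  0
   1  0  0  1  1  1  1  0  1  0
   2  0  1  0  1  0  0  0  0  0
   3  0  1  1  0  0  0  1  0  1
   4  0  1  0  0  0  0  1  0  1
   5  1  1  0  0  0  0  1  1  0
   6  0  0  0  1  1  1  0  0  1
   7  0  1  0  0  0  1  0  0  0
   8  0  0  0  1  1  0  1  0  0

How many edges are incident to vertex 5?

Vertex 5 has neighbors [0, 1, 6, 7], so deg(5) = 4.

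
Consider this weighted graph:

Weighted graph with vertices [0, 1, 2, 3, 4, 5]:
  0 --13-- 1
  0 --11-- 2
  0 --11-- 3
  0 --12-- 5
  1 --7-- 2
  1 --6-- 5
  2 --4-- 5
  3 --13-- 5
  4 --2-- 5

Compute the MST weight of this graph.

Applying Kruskal's algorithm (sort edges by weight, add if no cycle):
  Add (4,5) w=2
  Add (2,5) w=4
  Add (1,5) w=6
  Skip (1,2) w=7 (creates cycle)
  Add (0,3) w=11
  Add (0,2) w=11
  Skip (0,5) w=12 (creates cycle)
  Skip (0,1) w=13 (creates cycle)
  Skip (3,5) w=13 (creates cycle)
MST weight = 34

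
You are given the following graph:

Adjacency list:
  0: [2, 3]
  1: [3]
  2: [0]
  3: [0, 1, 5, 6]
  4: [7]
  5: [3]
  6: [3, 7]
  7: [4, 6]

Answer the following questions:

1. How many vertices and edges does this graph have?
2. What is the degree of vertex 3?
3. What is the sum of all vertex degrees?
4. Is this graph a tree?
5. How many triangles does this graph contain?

Count: 8 vertices, 7 edges.
Vertex 3 has neighbors [0, 1, 5, 6], degree = 4.
Handshaking lemma: 2 * 7 = 14.
A graph is a tree iff it is connected and has exactly n-1 edges. This graph is connected (all 8 vertices in one component) and has 8-1 = 7 edges. It is a tree.
Number of triangles = 0.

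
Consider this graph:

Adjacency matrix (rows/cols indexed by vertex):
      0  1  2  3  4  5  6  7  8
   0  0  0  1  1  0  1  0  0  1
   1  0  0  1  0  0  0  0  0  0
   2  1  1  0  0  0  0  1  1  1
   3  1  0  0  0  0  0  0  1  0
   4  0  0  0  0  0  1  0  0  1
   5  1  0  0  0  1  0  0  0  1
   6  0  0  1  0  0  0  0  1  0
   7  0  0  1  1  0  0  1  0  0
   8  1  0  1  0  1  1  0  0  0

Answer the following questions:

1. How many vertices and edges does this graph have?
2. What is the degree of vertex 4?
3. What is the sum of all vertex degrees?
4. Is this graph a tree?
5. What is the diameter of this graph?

Count: 9 vertices, 13 edges.
Vertex 4 has neighbors [5, 8], degree = 2.
Handshaking lemma: 2 * 13 = 26.
A tree on 9 vertices has 8 edges. This graph has 13 edges (5 extra). Not a tree.
Diameter (longest shortest path) = 3.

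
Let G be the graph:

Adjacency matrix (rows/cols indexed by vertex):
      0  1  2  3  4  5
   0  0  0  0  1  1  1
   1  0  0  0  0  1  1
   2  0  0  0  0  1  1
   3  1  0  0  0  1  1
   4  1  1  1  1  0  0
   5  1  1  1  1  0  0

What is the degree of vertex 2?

Vertex 2 has neighbors [4, 5], so deg(2) = 2.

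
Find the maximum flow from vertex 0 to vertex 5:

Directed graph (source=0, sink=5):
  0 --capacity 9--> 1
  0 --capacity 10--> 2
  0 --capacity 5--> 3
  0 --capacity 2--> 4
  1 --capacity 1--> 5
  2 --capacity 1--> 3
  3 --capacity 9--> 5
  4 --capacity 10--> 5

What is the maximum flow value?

Computing max flow:
  Flow on (0->1): 1/9
  Flow on (0->2): 1/10
  Flow on (0->3): 5/5
  Flow on (0->4): 2/2
  Flow on (1->5): 1/1
  Flow on (2->3): 1/1
  Flow on (3->5): 6/9
  Flow on (4->5): 2/10
Maximum flow = 9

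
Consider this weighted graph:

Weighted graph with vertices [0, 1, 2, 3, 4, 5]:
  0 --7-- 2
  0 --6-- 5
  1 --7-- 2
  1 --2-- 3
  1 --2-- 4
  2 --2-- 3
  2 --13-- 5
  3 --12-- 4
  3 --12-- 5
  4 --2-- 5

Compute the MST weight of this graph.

Applying Kruskal's algorithm (sort edges by weight, add if no cycle):
  Add (1,4) w=2
  Add (1,3) w=2
  Add (2,3) w=2
  Add (4,5) w=2
  Add (0,5) w=6
  Skip (0,2) w=7 (creates cycle)
  Skip (1,2) w=7 (creates cycle)
  Skip (3,4) w=12 (creates cycle)
  Skip (3,5) w=12 (creates cycle)
  Skip (2,5) w=13 (creates cycle)
MST weight = 14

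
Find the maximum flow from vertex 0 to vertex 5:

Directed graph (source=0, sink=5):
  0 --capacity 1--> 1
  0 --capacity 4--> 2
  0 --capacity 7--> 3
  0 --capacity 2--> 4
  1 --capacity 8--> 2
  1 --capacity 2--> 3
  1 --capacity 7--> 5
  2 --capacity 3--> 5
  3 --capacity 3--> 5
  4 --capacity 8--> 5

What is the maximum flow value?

Computing max flow:
  Flow on (0->1): 1/1
  Flow on (0->2): 3/4
  Flow on (0->3): 3/7
  Flow on (0->4): 2/2
  Flow on (1->5): 1/7
  Flow on (2->5): 3/3
  Flow on (3->5): 3/3
  Flow on (4->5): 2/8
Maximum flow = 9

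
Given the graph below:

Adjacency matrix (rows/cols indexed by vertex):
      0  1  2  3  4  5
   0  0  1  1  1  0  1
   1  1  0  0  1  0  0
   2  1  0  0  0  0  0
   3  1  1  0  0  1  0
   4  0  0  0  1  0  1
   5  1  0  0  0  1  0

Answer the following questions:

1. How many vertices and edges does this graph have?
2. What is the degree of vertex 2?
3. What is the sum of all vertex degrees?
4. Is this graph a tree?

Count: 6 vertices, 7 edges.
Vertex 2 has neighbors [0], degree = 1.
Handshaking lemma: 2 * 7 = 14.
A tree on 6 vertices has 5 edges. This graph has 7 edges (2 extra). Not a tree.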